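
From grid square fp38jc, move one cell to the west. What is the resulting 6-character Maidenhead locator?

FP38ic

Longitude subsquare j = 9; −1 → 8 = i.
The latitude characters are unchanged.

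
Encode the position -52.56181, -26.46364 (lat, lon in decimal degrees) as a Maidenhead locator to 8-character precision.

HD67sk45

Shift to the Maidenhead origin (180°W, 90°S): lon 153.53636, lat 37.43819.
Field: 153.53636/20 → 7 → H, 37.43819/10 → 3 → D; chars HD.
Square: 13.53636/2 → 6, 7.43819/1 → 7; chars 67.
Subsquare: 1.53636/0.0833333 → 18 → s, 0.43819/0.0416667 → 10 → k; chars sk.
Extended square: 0.03636/0.00833333 → 4, 0.02152/0.00416667 → 5; chars 45.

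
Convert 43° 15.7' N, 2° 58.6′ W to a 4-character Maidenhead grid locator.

Shift to the Maidenhead origin (180°W, 90°S): lon 177.02, lat 133.26.
Field: 177.02/20 → 8 → I, 133.26/10 → 13 → N; chars IN.
Square: 17.02/2 → 8, 3.26/1 → 3; chars 83.

IN83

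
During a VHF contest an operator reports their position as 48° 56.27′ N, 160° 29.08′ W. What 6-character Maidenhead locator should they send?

Offset from 180°W / 90°S: lon 19.5153°, lat 138.9378°.
Field (20°×10°, letters A–R): 19.5153/20 → 0 → A, 138.9378/10 → 13 → N; chars AN.
Square (2°×1°, digits 0–9): 19.5153/2 → 9, 8.9378/1 → 8; chars 98.
Subsquare (5′×2.5′, letters a–x): 1.5153/0.0833333 → 18 → s, 0.9378/0.0416667 → 22 → w; chars sw.

AN98sw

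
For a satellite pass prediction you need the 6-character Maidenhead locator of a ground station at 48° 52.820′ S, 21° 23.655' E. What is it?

Shift to the Maidenhead origin (180°W, 90°S): lon 201.3942, lat 41.1197.
Field: lon ⌊201.3942/20⌋ = 10 → K; lat ⌊41.1197/10⌋ = 4 → E.
Square: lon ⌊1.3942/2⌋ = 0; lat ⌊1.1197/1⌋ = 1.
Subsquare: lon ⌊1.3942/0.0833333⌋ = 16 → q; lat ⌊0.1197/0.0416667⌋ = 2 → c.

KE01qc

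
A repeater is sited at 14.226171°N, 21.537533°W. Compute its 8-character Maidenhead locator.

Offset from 180°W / 90°S: lon 158.46247°, lat 104.22617°.
Field: 158.46247/20 → 7 → H, 104.22617/10 → 10 → K; chars HK.
Square: 18.46247/2 → 9, 4.22617/1 → 4; chars 94.
Subsquare: 0.46247/0.0833333 → 5 → f, 0.22617/0.0416667 → 5 → f; chars ff.
Extended square: 0.04580/0.00833333 → 5, 0.01784/0.00416667 → 4; chars 54.

HK94ff54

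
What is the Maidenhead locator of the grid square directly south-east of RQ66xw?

RQ76av

Longitude subsquare x = 23; +1 → 24, wraps to 0 = a, carry into square.
Longitude square 6; +1 → 7.
Latitude subsquare w = 22; −1 → 21 = v.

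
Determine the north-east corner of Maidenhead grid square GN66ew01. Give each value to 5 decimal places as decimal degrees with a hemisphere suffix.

Field G=6, N=13: +6·20° lon, +13·10° lat → SW at lon -60°, lat 40°.
Square 6, 6: +6·2° lon, +6·1° lat → SW at lon -48°, lat 46°.
Subsquare e=4, w=22: +4·0.0833333° lon, +22·0.0416667° lat → SW at lon -47.6667°, lat 46.9167°.
Extended square 0, 1: +0·0.00833333° lon, +1·0.00416667° lat → SW at lon -47.6667°, lat 46.9208°.
Cell spans 0.00833333° lon × 0.00416667° lat. NE corner is SW corner plus one full cell.
latitude 46.92500° N, longitude 47.65833° W.

46.92500° N, 47.65833° W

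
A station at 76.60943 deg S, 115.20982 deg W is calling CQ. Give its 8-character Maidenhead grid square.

Add 180° to longitude and 90° to latitude: 64.79018, 13.39057.
Field: lon ⌊64.79018/20⌋ = 3 → D; lat ⌊13.39057/10⌋ = 1 → B.
Square: lon ⌊4.79018/2⌋ = 2; lat ⌊3.39057/1⌋ = 3.
Subsquare: lon ⌊0.79018/0.0833333⌋ = 9 → j; lat ⌊0.39057/0.0416667⌋ = 9 → j.
Extended square: lon ⌊0.04018/0.00833333⌋ = 4; lat ⌊0.01557/0.00416667⌋ = 3.

DB23jj43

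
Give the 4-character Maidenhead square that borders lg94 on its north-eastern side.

MG05

Longitude square 9; +1 → 10, wraps to 0, carry into field.
Longitude field L = 11; +1 → 12 = M.
Latitude square 4; +1 → 5.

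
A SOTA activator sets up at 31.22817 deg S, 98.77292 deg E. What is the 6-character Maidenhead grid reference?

NF98js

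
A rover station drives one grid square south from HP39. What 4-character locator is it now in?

HP38

Latitude square 9; −1 → 8.
The longitude characters are unchanged.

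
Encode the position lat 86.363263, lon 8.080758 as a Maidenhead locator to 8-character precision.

JR46ai97

Shift to the Maidenhead origin (180°W, 90°S): lon 188.08076, lat 176.36326.
Field: lon ⌊188.08076/20⌋ = 9 → J; lat ⌊176.36326/10⌋ = 17 → R.
Square: lon ⌊8.08076/2⌋ = 4; lat ⌊6.36326/1⌋ = 6.
Subsquare: lon ⌊0.08076/0.0833333⌋ = 0 → a; lat ⌊0.36326/0.0416667⌋ = 8 → i.
Extended square: lon ⌊0.08076/0.00833333⌋ = 9; lat ⌊0.02993/0.00416667⌋ = 7.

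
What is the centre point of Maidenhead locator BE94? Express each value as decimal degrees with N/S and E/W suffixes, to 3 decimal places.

45.500° S, 141.000° W

Field B=1, E=4: +1·20° lon, +4·10° lat → SW at lon -160°, lat -50°.
Square 9, 4: +9·2° lon, +4·1° lat → SW at lon -142°, lat -46°.
Cell spans 2° lon × 1° lat. Centre is SW corner plus half of each.
latitude 45.500° S, longitude 141.000° W.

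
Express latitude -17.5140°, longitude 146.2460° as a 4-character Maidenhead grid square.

Offset from 180°W / 90°S: lon 326.25°, lat 72.49°.
Field: lon ⌊326.25/20⌋ = 16 → Q; lat ⌊72.49/10⌋ = 7 → H.
Square: lon ⌊6.25/2⌋ = 3; lat ⌊2.49/1⌋ = 2.

QH32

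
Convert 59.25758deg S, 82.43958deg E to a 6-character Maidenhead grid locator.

ND10fr

Shift to the Maidenhead origin (180°W, 90°S): lon 262.4396, lat 30.7424.
Field: 262.4396/20 → 13 → N, 30.7424/10 → 3 → D; chars ND.
Square: 2.4396/2 → 1, 0.7424/1 → 0; chars 10.
Subsquare: 0.4396/0.0833333 → 5 → f, 0.7424/0.0416667 → 17 → r; chars fr.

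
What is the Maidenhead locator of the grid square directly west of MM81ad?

MM71xd

Longitude subsquare a = 0; −1 → -1, wraps to 23 = x, carry into square.
Longitude square 8; −1 → 7.
The latitude characters are unchanged.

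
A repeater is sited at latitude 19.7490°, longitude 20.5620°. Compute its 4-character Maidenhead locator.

Shift to the Maidenhead origin (180°W, 90°S): lon 200.56, lat 109.75.
Field: 200.56/20 → 10 → K, 109.75/10 → 10 → K; chars KK.
Square: 0.56/2 → 0, 9.75/1 → 9; chars 09.

KK09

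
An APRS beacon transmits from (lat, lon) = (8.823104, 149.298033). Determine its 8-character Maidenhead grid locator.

QJ48pt57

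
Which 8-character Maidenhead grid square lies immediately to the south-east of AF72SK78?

Longitude extended square 7; +1 → 8.
Latitude extended square 8; −1 → 7.

AF72sk87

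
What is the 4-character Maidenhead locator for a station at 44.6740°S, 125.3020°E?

PE25

Shift to the Maidenhead origin (180°W, 90°S): lon 305.30, lat 45.33.
Field (20°×10°, letters A–R): lon ⌊305.30/20⌋ = 15 → P; lat ⌊45.33/10⌋ = 4 → E.
Square (2°×1°, digits 0–9): lon ⌊5.30/2⌋ = 2; lat ⌊5.33/1⌋ = 5.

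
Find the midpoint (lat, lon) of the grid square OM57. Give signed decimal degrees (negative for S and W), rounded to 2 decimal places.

37.50, 111.00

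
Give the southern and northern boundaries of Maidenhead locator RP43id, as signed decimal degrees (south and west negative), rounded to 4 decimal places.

63.1250, 63.1667

Field R=17, P=15: +17·20° lon, +15·10° lat → SW at lon 160°, lat 60°.
Square 4, 3: +4·2° lon, +3·1° lat → SW at lon 168°, lat 63°.
Subsquare i=8, d=3: +8·0.0833333° lon, +3·0.0416667° lat → SW at lon 168.667°, lat 63.125°.
Cell spans 0.0833333° lon × 0.0416667° lat.
south 63.1250, north 63.1667.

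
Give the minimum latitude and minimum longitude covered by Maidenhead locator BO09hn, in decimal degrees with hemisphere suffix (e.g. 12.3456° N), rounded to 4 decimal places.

59.5417° N, 159.4167° W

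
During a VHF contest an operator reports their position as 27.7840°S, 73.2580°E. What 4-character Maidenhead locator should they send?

Add 180° to longitude and 90° to latitude: 253.26, 62.22.
Field (20°×10°, letters A–R): lon ⌊253.26/20⌋ = 12 → M; lat ⌊62.22/10⌋ = 6 → G.
Square (2°×1°, digits 0–9): lon ⌊13.26/2⌋ = 6; lat ⌊2.22/1⌋ = 2.

MG62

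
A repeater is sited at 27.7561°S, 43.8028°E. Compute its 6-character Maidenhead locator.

LG12vf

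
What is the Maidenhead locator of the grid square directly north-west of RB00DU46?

RB00du37

Longitude extended square 4; −1 → 3.
Latitude extended square 6; +1 → 7.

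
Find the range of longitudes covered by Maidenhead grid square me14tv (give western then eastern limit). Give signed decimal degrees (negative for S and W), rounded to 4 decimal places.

63.5833, 63.6667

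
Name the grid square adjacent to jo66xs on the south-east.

Longitude subsquare x = 23; +1 → 24, wraps to 0 = a, carry into square.
Longitude square 6; +1 → 7.
Latitude subsquare s = 18; −1 → 17 = r.

JO76ar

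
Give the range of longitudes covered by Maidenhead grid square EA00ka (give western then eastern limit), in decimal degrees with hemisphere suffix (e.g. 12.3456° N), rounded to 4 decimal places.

99.1667° W, 99.0833° W

Field E=4, A=0: +4·20° lon, +0·10° lat → SW at lon -100°, lat -90°.
Square 0, 0: +0·2° lon, +0·1° lat → SW at lon -100°, lat -90°.
Subsquare k=10, a=0: +10·0.0833333° lon, +0·0.0416667° lat → SW at lon -99.1667°, lat -90°.
Cell spans 0.0833333° lon × 0.0416667° lat.
west 99.1667° W, east 99.0833° W.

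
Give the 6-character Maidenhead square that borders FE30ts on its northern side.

FE30tt

Latitude subsquare s = 18; +1 → 19 = t.
The longitude characters are unchanged.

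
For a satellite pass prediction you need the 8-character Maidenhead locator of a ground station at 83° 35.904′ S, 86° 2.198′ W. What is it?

EA66xj56

Offset from 180°W / 90°S: lon 93.96337°, lat 6.40160°.
Field (20°×10°, letters A–R): 93.96337/20 → 4 → E, 6.40160/10 → 0 → A; chars EA.
Square (2°×1°, digits 0–9): 13.96337/2 → 6, 6.40160/1 → 6; chars 66.
Subsquare (5′×2.5′, letters a–x): 1.96337/0.0833333 → 23 → x, 0.40160/0.0416667 → 9 → j; chars xj.
Extended square (30″×15″, digits 0–9): 0.04670/0.00833333 → 5, 0.02660/0.00416667 → 6; chars 56.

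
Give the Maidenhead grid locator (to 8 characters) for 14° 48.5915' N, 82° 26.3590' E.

NK14ft24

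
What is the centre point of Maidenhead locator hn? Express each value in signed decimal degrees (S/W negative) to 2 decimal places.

45.00, -30.00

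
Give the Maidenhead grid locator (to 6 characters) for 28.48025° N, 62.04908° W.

Add 180° to longitude and 90° to latitude: 117.9509, 118.4802.
Field (20°×10°, letters A–R): lon ⌊117.9509/20⌋ = 5 → F; lat ⌊118.4802/10⌋ = 11 → L.
Square (2°×1°, digits 0–9): lon ⌊17.9509/2⌋ = 8; lat ⌊8.4802/1⌋ = 8.
Subsquare (5′×2.5′, letters a–x): lon ⌊1.9509/0.0833333⌋ = 23 → x; lat ⌊0.4802/0.0416667⌋ = 11 → l.

FL88xl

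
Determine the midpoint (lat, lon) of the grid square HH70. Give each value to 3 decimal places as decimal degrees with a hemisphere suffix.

19.500° S, 25.000° W

Field H=7, H=7: +7·20° lon, +7·10° lat → SW at lon -40°, lat -20°.
Square 7, 0: +7·2° lon, +0·1° lat → SW at lon -26°, lat -20°.
Cell spans 2° lon × 1° lat. Centre is SW corner plus half of each.
latitude 19.500° S, longitude 25.000° W.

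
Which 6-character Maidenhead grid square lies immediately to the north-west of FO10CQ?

Longitude subsquare c = 2; −1 → 1 = b.
Latitude subsquare q = 16; +1 → 17 = r.

FO10br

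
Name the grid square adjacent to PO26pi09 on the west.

PO26oi99

Longitude extended square 0; −1 → -1, wraps to 9, carry into subsquare.
Longitude subsquare p = 15; −1 → 14 = o.
The latitude characters are unchanged.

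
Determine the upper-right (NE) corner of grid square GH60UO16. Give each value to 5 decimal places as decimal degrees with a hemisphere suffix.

Field G=6, H=7: +6·20° lon, +7·10° lat → SW at lon -60°, lat -20°.
Square 6, 0: +6·2° lon, +0·1° lat → SW at lon -48°, lat -20°.
Subsquare u=20, o=14: +20·0.0833333° lon, +14·0.0416667° lat → SW at lon -46.3333°, lat -19.4167°.
Extended square 1, 6: +1·0.00833333° lon, +6·0.00416667° lat → SW at lon -46.325°, lat -19.3917°.
Cell spans 0.00833333° lon × 0.00416667° lat. NE corner is SW corner plus one full cell.
latitude 19.38750° S, longitude 46.31667° W.

19.38750° S, 46.31667° W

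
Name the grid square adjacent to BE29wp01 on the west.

BE29vp91

Longitude extended square 0; −1 → -1, wraps to 9, carry into subsquare.
Longitude subsquare w = 22; −1 → 21 = v.
The latitude characters are unchanged.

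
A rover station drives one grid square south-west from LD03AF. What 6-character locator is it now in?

Longitude subsquare a = 0; −1 → -1, wraps to 23 = x, carry into square.
Longitude square 0; −1 → -1, wraps to 9, carry into field.
Longitude field L = 11; −1 → 10 = K.
Latitude subsquare f = 5; −1 → 4 = e.

KD93xe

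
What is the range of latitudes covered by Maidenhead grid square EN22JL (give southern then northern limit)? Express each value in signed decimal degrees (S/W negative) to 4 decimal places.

42.4583, 42.5000

Field E=4, N=13: +4·20° lon, +13·10° lat → SW at lon -100°, lat 40°.
Square 2, 2: +2·2° lon, +2·1° lat → SW at lon -96°, lat 42°.
Subsquare j=9, l=11: +9·0.0833333° lon, +11·0.0416667° lat → SW at lon -95.25°, lat 42.4583°.
Cell spans 0.0833333° lon × 0.0416667° lat.
south 42.4583, north 42.5000.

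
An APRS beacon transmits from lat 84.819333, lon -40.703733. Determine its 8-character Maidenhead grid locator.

Shift to the Maidenhead origin (180°W, 90°S): lon 139.29627, lat 174.81933.
Field: lon ⌊139.29627/20⌋ = 6 → G; lat ⌊174.81933/10⌋ = 17 → R.
Square: lon ⌊19.29627/2⌋ = 9; lat ⌊4.81933/1⌋ = 4.
Subsquare: lon ⌊1.29627/0.0833333⌋ = 15 → p; lat ⌊0.81933/0.0416667⌋ = 19 → t.
Extended square: lon ⌊0.04627/0.00833333⌋ = 5; lat ⌊0.02767/0.00416667⌋ = 6.

GR94pt56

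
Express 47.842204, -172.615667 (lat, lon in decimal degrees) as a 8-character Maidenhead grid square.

AN37qu62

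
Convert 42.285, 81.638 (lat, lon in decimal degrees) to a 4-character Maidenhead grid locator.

Add 180° to longitude and 90° to latitude: 261.64, 132.28.
Field: 261.64/20 → 13 → N, 132.28/10 → 13 → N; chars NN.
Square: 1.64/2 → 0, 2.28/1 → 2; chars 02.

NN02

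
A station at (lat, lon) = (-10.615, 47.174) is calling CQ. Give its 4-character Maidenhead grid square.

LH39

Shift to the Maidenhead origin (180°W, 90°S): lon 227.17, lat 79.39.
Field: 227.17/20 → 11 → L, 79.39/10 → 7 → H; chars LH.
Square: 7.17/2 → 3, 9.39/1 → 9; chars 39.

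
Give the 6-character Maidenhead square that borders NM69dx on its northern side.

NN60da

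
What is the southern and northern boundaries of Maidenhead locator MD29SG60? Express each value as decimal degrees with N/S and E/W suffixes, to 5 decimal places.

Field M=12, D=3: +12·20° lon, +3·10° lat → SW at lon 60°, lat -60°.
Square 2, 9: +2·2° lon, +9·1° lat → SW at lon 64°, lat -51°.
Subsquare s=18, g=6: +18·0.0833333° lon, +6·0.0416667° lat → SW at lon 65.5°, lat -50.75°.
Extended square 6, 0: +6·0.00833333° lon, +0·0.00416667° lat → SW at lon 65.55°, lat -50.75°.
Cell spans 0.00833333° lon × 0.00416667° lat.
south 50.75000° S, north 50.74583° S.

50.75000° S, 50.74583° S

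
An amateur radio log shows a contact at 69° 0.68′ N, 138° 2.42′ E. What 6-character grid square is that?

PP99aa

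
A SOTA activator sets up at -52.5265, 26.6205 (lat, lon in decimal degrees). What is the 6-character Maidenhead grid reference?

KD37hl

Shift to the Maidenhead origin (180°W, 90°S): lon 206.6205, lat 37.4735.
Field: 206.6205/20 → 10 → K, 37.4735/10 → 3 → D; chars KD.
Square: 6.6205/2 → 3, 7.4735/1 → 7; chars 37.
Subsquare: 0.6205/0.0833333 → 7 → h, 0.4735/0.0416667 → 11 → l; chars hl.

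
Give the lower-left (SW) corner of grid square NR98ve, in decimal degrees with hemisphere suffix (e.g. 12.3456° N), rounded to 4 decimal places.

Field N=13, R=17: +13·20° lon, +17·10° lat → SW at lon 80°, lat 80°.
Square 9, 8: +9·2° lon, +8·1° lat → SW at lon 98°, lat 88°.
Subsquare v=21, e=4: +21·0.0833333° lon, +4·0.0416667° lat → SW at lon 99.75°, lat 88.1667°.
latitude 88.1667° N, longitude 99.7500° E.

88.1667° N, 99.7500° E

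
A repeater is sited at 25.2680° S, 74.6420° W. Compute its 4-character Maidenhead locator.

Offset from 180°W / 90°S: lon 105.36°, lat 64.73°.
Field: lon ⌊105.36/20⌋ = 5 → F; lat ⌊64.73/10⌋ = 6 → G.
Square: lon ⌊5.36/2⌋ = 2; lat ⌊4.73/1⌋ = 4.

FG24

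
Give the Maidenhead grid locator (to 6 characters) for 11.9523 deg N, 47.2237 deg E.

LK31ow

Offset from 180°W / 90°S: lon 227.2237°, lat 101.9523°.
Field (20°×10°, letters A–R): 227.2237/20 → 11 → L, 101.9523/10 → 10 → K; chars LK.
Square (2°×1°, digits 0–9): 7.2237/2 → 3, 1.9523/1 → 1; chars 31.
Subsquare (5′×2.5′, letters a–x): 1.2237/0.0833333 → 14 → o, 0.9523/0.0416667 → 22 → w; chars ow.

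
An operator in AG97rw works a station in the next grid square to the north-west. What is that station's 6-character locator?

Longitude subsquare r = 17; −1 → 16 = q.
Latitude subsquare w = 22; +1 → 23 = x.

AG97qx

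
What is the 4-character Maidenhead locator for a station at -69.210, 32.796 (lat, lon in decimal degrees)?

Offset from 180°W / 90°S: lon 212.80°, lat 20.79°.
Field: lon ⌊212.80/20⌋ = 10 → K; lat ⌊20.79/10⌋ = 2 → C.
Square: lon ⌊12.80/2⌋ = 6; lat ⌊0.79/1⌋ = 0.

KC60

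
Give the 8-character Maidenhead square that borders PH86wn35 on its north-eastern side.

PH86wn46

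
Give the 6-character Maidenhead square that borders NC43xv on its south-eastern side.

Longitude subsquare x = 23; +1 → 24, wraps to 0 = a, carry into square.
Longitude square 4; +1 → 5.
Latitude subsquare v = 21; −1 → 20 = u.

NC53au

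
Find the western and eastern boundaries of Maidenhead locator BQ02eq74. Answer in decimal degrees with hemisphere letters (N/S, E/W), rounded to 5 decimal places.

159.60833° W, 159.60000° W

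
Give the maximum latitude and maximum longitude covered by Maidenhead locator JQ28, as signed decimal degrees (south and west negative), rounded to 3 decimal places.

79.000, 6.000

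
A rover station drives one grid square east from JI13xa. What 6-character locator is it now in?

Longitude subsquare x = 23; +1 → 24, wraps to 0 = a, carry into square.
Longitude square 1; +1 → 2.
The latitude characters are unchanged.

JI23aa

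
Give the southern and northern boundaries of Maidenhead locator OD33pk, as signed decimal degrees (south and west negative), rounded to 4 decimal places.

Field O=14, D=3: +14·20° lon, +3·10° lat → SW at lon 100°, lat -60°.
Square 3, 3: +3·2° lon, +3·1° lat → SW at lon 106°, lat -57°.
Subsquare p=15, k=10: +15·0.0833333° lon, +10·0.0416667° lat → SW at lon 107.25°, lat -56.5833°.
Cell spans 0.0833333° lon × 0.0416667° lat.
south -56.5833, north -56.5417.

-56.5833, -56.5417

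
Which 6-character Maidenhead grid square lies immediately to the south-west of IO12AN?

IO02xm

Longitude subsquare a = 0; −1 → -1, wraps to 23 = x, carry into square.
Longitude square 1; −1 → 0.
Latitude subsquare n = 13; −1 → 12 = m.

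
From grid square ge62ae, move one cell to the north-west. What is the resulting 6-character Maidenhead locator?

Longitude subsquare a = 0; −1 → -1, wraps to 23 = x, carry into square.
Longitude square 6; −1 → 5.
Latitude subsquare e = 4; +1 → 5 = f.

GE52xf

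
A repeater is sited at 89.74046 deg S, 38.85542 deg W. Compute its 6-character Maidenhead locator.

Offset from 180°W / 90°S: lon 141.1446°, lat 0.2595°.
Field: lon ⌊141.1446/20⌋ = 7 → H; lat ⌊0.2595/10⌋ = 0 → A.
Square: lon ⌊1.1446/2⌋ = 0; lat ⌊0.2595/1⌋ = 0.
Subsquare: lon ⌊1.1446/0.0833333⌋ = 13 → n; lat ⌊0.2595/0.0416667⌋ = 6 → g.

HA00ng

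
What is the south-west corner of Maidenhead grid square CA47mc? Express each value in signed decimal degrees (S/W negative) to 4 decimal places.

-82.9167, -131.0000

Field C=2, A=0: +2·20° lon, +0·10° lat → SW at lon -140°, lat -90°.
Square 4, 7: +4·2° lon, +7·1° lat → SW at lon -132°, lat -83°.
Subsquare m=12, c=2: +12·0.0833333° lon, +2·0.0416667° lat → SW at lon -131°, lat -82.9167°.
latitude -82.9167, longitude -131.0000.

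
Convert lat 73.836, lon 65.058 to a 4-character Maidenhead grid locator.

MQ23

Offset from 180°W / 90°S: lon 245.06°, lat 163.84°.
Field: lon ⌊245.06/20⌋ = 12 → M; lat ⌊163.84/10⌋ = 16 → Q.
Square: lon ⌊5.06/2⌋ = 2; lat ⌊3.84/1⌋ = 3.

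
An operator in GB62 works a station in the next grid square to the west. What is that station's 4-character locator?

GB52

Longitude square 6; −1 → 5.
The latitude characters are unchanged.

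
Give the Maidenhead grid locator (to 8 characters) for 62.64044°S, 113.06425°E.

OC67mi76

Offset from 180°W / 90°S: lon 293.06425°, lat 27.35956°.
Field: 293.06425/20 → 14 → O, 27.35956/10 → 2 → C; chars OC.
Square: 13.06425/2 → 6, 7.35956/1 → 7; chars 67.
Subsquare: 1.06425/0.0833333 → 12 → m, 0.35956/0.0416667 → 8 → i; chars mi.
Extended square: 0.06425/0.00833333 → 7, 0.02623/0.00416667 → 6; chars 76.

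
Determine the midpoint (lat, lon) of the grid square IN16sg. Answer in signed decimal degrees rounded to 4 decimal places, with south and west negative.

46.2708, -16.4583

Field I=8, N=13: +8·20° lon, +13·10° lat → SW at lon -20°, lat 40°.
Square 1, 6: +1·2° lon, +6·1° lat → SW at lon -18°, lat 46°.
Subsquare s=18, g=6: +18·0.0833333° lon, +6·0.0416667° lat → SW at lon -16.5°, lat 46.25°.
Cell spans 0.0833333° lon × 0.0416667° lat. Centre is SW corner plus half of each.
latitude 46.2708, longitude -16.4583.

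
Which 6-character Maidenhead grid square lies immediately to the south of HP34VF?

HP34ve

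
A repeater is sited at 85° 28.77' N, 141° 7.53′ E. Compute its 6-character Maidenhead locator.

QR05nl

Add 180° to longitude and 90° to latitude: 321.1255, 175.4795.
Field: lon ⌊321.1255/20⌋ = 16 → Q; lat ⌊175.4795/10⌋ = 17 → R.
Square: lon ⌊1.1255/2⌋ = 0; lat ⌊5.4795/1⌋ = 5.
Subsquare: lon ⌊1.1255/0.0833333⌋ = 13 → n; lat ⌊0.4795/0.0416667⌋ = 11 → l.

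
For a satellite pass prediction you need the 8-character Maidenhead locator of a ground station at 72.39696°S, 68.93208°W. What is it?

FB57mo84

Shift to the Maidenhead origin (180°W, 90°S): lon 111.06792, lat 17.60304.
Field: lon ⌊111.06792/20⌋ = 5 → F; lat ⌊17.60304/10⌋ = 1 → B.
Square: lon ⌊11.06792/2⌋ = 5; lat ⌊7.60304/1⌋ = 7.
Subsquare: lon ⌊1.06792/0.0833333⌋ = 12 → m; lat ⌊0.60304/0.0416667⌋ = 14 → o.
Extended square: lon ⌊0.06792/0.00833333⌋ = 8; lat ⌊0.01971/0.00416667⌋ = 4.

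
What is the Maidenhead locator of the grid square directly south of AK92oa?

Latitude subsquare a = 0; −1 → -1, wraps to 23 = x, carry into square.
Latitude square 2; −1 → 1.
The longitude characters are unchanged.

AK91ox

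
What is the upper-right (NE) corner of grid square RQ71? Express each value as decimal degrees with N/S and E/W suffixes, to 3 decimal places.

Field R=17, Q=16: +17·20° lon, +16·10° lat → SW at lon 160°, lat 70°.
Square 7, 1: +7·2° lon, +1·1° lat → SW at lon 174°, lat 71°.
Cell spans 2° lon × 1° lat. NE corner is SW corner plus one full cell.
latitude 72.000° N, longitude 176.000° E.

72.000° N, 176.000° E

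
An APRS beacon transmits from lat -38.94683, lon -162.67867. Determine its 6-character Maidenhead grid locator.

AF81pb

Offset from 180°W / 90°S: lon 17.3213°, lat 51.0532°.
Field: lon ⌊17.3213/20⌋ = 0 → A; lat ⌊51.0532/10⌋ = 5 → F.
Square: lon ⌊17.3213/2⌋ = 8; lat ⌊1.0532/1⌋ = 1.
Subsquare: lon ⌊1.3213/0.0833333⌋ = 15 → p; lat ⌊0.0532/0.0416667⌋ = 1 → b.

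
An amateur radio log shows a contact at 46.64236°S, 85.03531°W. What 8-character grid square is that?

EE73li55

Shift to the Maidenhead origin (180°W, 90°S): lon 94.96469, lat 43.35764.
Field: 94.96469/20 → 4 → E, 43.35764/10 → 4 → E; chars EE.
Square: 14.96469/2 → 7, 3.35764/1 → 3; chars 73.
Subsquare: 0.96469/0.0833333 → 11 → l, 0.35764/0.0416667 → 8 → i; chars li.
Extended square: 0.04802/0.00833333 → 5, 0.02431/0.00416667 → 5; chars 55.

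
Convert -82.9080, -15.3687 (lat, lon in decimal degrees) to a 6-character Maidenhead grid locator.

IA27hc

Shift to the Maidenhead origin (180°W, 90°S): lon 164.6313, lat 7.0920.
Field: lon ⌊164.6313/20⌋ = 8 → I; lat ⌊7.0920/10⌋ = 0 → A.
Square: lon ⌊4.6313/2⌋ = 2; lat ⌊7.0920/1⌋ = 7.
Subsquare: lon ⌊0.6313/0.0833333⌋ = 7 → h; lat ⌊0.0920/0.0416667⌋ = 2 → c.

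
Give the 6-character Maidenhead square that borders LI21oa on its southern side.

LI20ox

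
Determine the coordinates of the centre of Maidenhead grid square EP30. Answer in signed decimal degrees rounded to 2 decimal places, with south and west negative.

Field E=4, P=15: +4·20° lon, +15·10° lat → SW at lon -100°, lat 60°.
Square 3, 0: +3·2° lon, +0·1° lat → SW at lon -94°, lat 60°.
Cell spans 2° lon × 1° lat. Centre is SW corner plus half of each.
latitude 60.50, longitude -93.00.

60.50, -93.00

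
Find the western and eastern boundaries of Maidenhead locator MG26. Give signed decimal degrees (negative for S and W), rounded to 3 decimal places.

64.000, 66.000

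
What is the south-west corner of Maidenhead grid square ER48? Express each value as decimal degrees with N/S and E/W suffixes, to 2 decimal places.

88.00° N, 92.00° W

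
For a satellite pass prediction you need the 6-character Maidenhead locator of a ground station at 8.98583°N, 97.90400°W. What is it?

EJ18bx

Shift to the Maidenhead origin (180°W, 90°S): lon 82.0960, lat 98.9858.
Field: 82.0960/20 → 4 → E, 98.9858/10 → 9 → J; chars EJ.
Square: 2.0960/2 → 1, 8.9858/1 → 8; chars 18.
Subsquare: 0.0960/0.0833333 → 1 → b, 0.9858/0.0416667 → 23 → x; chars bx.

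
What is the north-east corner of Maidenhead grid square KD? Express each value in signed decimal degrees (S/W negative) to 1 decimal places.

-50.0, 40.0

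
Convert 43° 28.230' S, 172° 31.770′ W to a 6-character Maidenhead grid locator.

Shift to the Maidenhead origin (180°W, 90°S): lon 7.4705, lat 46.5295.
Field: 7.4705/20 → 0 → A, 46.5295/10 → 4 → E; chars AE.
Square: 7.4705/2 → 3, 6.5295/1 → 6; chars 36.
Subsquare: 1.4705/0.0833333 → 17 → r, 0.5295/0.0416667 → 12 → m; chars rm.

AE36rm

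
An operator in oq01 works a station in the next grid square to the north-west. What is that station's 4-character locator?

Longitude square 0; −1 → -1, wraps to 9, carry into field.
Longitude field O = 14; −1 → 13 = N.
Latitude square 1; +1 → 2.

NQ92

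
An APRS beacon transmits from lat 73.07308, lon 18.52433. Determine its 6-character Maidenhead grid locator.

Add 180° to longitude and 90° to latitude: 198.5243, 163.0731.
Field: 198.5243/20 → 9 → J, 163.0731/10 → 16 → Q; chars JQ.
Square: 18.5243/2 → 9, 3.0731/1 → 3; chars 93.
Subsquare: 0.5243/0.0833333 → 6 → g, 0.0731/0.0416667 → 1 → b; chars gb.

JQ93gb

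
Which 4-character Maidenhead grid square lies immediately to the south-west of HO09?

Longitude square 0; −1 → -1, wraps to 9, carry into field.
Longitude field H = 7; −1 → 6 = G.
Latitude square 9; −1 → 8.

GO98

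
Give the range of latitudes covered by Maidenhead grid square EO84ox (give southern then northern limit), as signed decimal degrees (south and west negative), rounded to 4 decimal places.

Field E=4, O=14: +4·20° lon, +14·10° lat → SW at lon -100°, lat 50°.
Square 8, 4: +8·2° lon, +4·1° lat → SW at lon -84°, lat 54°.
Subsquare o=14, x=23: +14·0.0833333° lon, +23·0.0416667° lat → SW at lon -82.8333°, lat 54.9583°.
Cell spans 0.0833333° lon × 0.0416667° lat.
south 54.9583, north 55.0000.

54.9583, 55.0000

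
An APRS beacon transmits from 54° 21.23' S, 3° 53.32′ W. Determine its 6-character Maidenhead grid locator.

ID85bp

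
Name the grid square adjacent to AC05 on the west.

RC95

Longitude square 0; −1 → -1, wraps to 9, carry into field.
Longitude field A = 0; −1 → -1, wraps to 17 = R, wrapping around the antimeridian.
The latitude characters are unchanged.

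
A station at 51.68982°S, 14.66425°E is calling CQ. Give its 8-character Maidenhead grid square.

Offset from 180°W / 90°S: lon 194.66425°, lat 38.31018°.
Field (20°×10°, letters A–R): 194.66425/20 → 9 → J, 38.31018/10 → 3 → D; chars JD.
Square (2°×1°, digits 0–9): 14.66425/2 → 7, 8.31018/1 → 8; chars 78.
Subsquare (5′×2.5′, letters a–x): 0.66425/0.0833333 → 7 → h, 0.31018/0.0416667 → 7 → h; chars hh.
Extended square (30″×15″, digits 0–9): 0.08092/0.00833333 → 9, 0.01851/0.00416667 → 4; chars 94.

JD78hh94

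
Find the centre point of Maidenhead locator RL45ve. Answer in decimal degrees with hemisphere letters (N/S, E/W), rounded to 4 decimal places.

Field R=17, L=11: +17·20° lon, +11·10° lat → SW at lon 160°, lat 20°.
Square 4, 5: +4·2° lon, +5·1° lat → SW at lon 168°, lat 25°.
Subsquare v=21, e=4: +21·0.0833333° lon, +4·0.0416667° lat → SW at lon 169.75°, lat 25.1667°.
Cell spans 0.0833333° lon × 0.0416667° lat. Centre is SW corner plus half of each.
latitude 25.1875° N, longitude 169.7917° E.

25.1875° N, 169.7917° E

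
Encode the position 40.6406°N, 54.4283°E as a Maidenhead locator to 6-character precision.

LN70fp

Add 180° to longitude and 90° to latitude: 234.4283, 130.6406.
Field (20°×10°, letters A–R): lon ⌊234.4283/20⌋ = 11 → L; lat ⌊130.6406/10⌋ = 13 → N.
Square (2°×1°, digits 0–9): lon ⌊14.4283/2⌋ = 7; lat ⌊0.6406/1⌋ = 0.
Subsquare (5′×2.5′, letters a–x): lon ⌊0.4283/0.0833333⌋ = 5 → f; lat ⌊0.6406/0.0416667⌋ = 15 → p.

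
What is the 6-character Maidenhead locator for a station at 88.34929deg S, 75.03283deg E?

MA71mp

Offset from 180°W / 90°S: lon 255.0328°, lat 1.6507°.
Field (20°×10°, letters A–R): 255.0328/20 → 12 → M, 1.6507/10 → 0 → A; chars MA.
Square (2°×1°, digits 0–9): 15.0328/2 → 7, 1.6507/1 → 1; chars 71.
Subsquare (5′×2.5′, letters a–x): 1.0328/0.0833333 → 12 → m, 0.6507/0.0416667 → 15 → p; chars mp.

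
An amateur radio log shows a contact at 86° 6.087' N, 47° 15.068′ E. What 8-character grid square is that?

Offset from 180°W / 90°S: lon 227.25113°, lat 176.10145°.
Field (20°×10°, letters A–R): lon ⌊227.25113/20⌋ = 11 → L; lat ⌊176.10145/10⌋ = 17 → R.
Square (2°×1°, digits 0–9): lon ⌊7.25113/2⌋ = 3; lat ⌊6.10145/1⌋ = 6.
Subsquare (5′×2.5′, letters a–x): lon ⌊1.25113/0.0833333⌋ = 15 → p; lat ⌊0.10145/0.0416667⌋ = 2 → c.
Extended square (30″×15″, digits 0–9): lon ⌊0.00113/0.00833333⌋ = 0; lat ⌊0.01812/0.00416667⌋ = 4.

LR36pc04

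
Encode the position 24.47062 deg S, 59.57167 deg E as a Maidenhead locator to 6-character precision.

LG95sm

Shift to the Maidenhead origin (180°W, 90°S): lon 239.5717, lat 65.5294.
Field (20°×10°, letters A–R): 239.5717/20 → 11 → L, 65.5294/10 → 6 → G; chars LG.
Square (2°×1°, digits 0–9): 19.5717/2 → 9, 5.5294/1 → 5; chars 95.
Subsquare (5′×2.5′, letters a–x): 1.5717/0.0833333 → 18 → s, 0.5294/0.0416667 → 12 → m; chars sm.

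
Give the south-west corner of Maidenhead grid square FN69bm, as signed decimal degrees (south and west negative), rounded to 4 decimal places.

49.5000, -67.9167

Field F=5, N=13: +5·20° lon, +13·10° lat → SW at lon -80°, lat 40°.
Square 6, 9: +6·2° lon, +9·1° lat → SW at lon -68°, lat 49°.
Subsquare b=1, m=12: +1·0.0833333° lon, +12·0.0416667° lat → SW at lon -67.9167°, lat 49.5°.
latitude 49.5000, longitude -67.9167.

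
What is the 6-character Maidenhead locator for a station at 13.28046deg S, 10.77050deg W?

Add 180° to longitude and 90° to latitude: 169.2295, 76.7195.
Field (20°×10°, letters A–R): lon ⌊169.2295/20⌋ = 8 → I; lat ⌊76.7195/10⌋ = 7 → H.
Square (2°×1°, digits 0–9): lon ⌊9.2295/2⌋ = 4; lat ⌊6.7195/1⌋ = 6.
Subsquare (5′×2.5′, letters a–x): lon ⌊1.2295/0.0833333⌋ = 14 → o; lat ⌊0.7195/0.0416667⌋ = 17 → r.

IH46or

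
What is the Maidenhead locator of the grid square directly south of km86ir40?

KM86iq49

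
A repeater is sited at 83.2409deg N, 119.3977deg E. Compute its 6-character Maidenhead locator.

OR93qf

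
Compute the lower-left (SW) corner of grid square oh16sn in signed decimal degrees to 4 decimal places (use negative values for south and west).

-13.4583, 103.5000

Field O=14, H=7: +14·20° lon, +7·10° lat → SW at lon 100°, lat -20°.
Square 1, 6: +1·2° lon, +6·1° lat → SW at lon 102°, lat -14°.
Subsquare s=18, n=13: +18·0.0833333° lon, +13·0.0416667° lat → SW at lon 103.5°, lat -13.4583°.
latitude -13.4583, longitude 103.5000.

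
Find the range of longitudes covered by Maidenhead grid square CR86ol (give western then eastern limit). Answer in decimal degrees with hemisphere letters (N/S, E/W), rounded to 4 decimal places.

122.8333° W, 122.7500° W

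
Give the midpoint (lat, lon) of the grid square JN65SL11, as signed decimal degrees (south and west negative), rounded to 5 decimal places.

45.46458, 13.51250

Field J=9, N=13: +9·20° lon, +13·10° lat → SW at lon 0°, lat 40°.
Square 6, 5: +6·2° lon, +5·1° lat → SW at lon 12°, lat 45°.
Subsquare s=18, l=11: +18·0.0833333° lon, +11·0.0416667° lat → SW at lon 13.5°, lat 45.4583°.
Extended square 1, 1: +1·0.00833333° lon, +1·0.00416667° lat → SW at lon 13.5083°, lat 45.4625°.
Cell spans 0.00833333° lon × 0.00416667° lat. Centre is SW corner plus half of each.
latitude 45.46458, longitude 13.51250.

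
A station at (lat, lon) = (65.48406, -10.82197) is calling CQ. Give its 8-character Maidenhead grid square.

Add 180° to longitude and 90° to latitude: 169.17803, 155.48406.
Field: lon ⌊169.17803/20⌋ = 8 → I; lat ⌊155.48406/10⌋ = 15 → P.
Square: lon ⌊9.17803/2⌋ = 4; lat ⌊5.48406/1⌋ = 5.
Subsquare: lon ⌊1.17803/0.0833333⌋ = 14 → o; lat ⌊0.48406/0.0416667⌋ = 11 → l.
Extended square: lon ⌊0.01136/0.00833333⌋ = 1; lat ⌊0.02573/0.00416667⌋ = 6.

IP45ol16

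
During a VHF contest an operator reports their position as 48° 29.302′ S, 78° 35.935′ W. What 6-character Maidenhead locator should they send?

FE01qm

Offset from 180°W / 90°S: lon 101.4011°, lat 41.5116°.
Field: lon ⌊101.4011/20⌋ = 5 → F; lat ⌊41.5116/10⌋ = 4 → E.
Square: lon ⌊1.4011/2⌋ = 0; lat ⌊1.5116/1⌋ = 1.
Subsquare: lon ⌊1.4011/0.0833333⌋ = 16 → q; lat ⌊0.5116/0.0416667⌋ = 12 → m.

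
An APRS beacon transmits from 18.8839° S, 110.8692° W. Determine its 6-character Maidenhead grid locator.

DH41nc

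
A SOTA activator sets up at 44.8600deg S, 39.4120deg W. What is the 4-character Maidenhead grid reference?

HE05

Shift to the Maidenhead origin (180°W, 90°S): lon 140.59, lat 45.14.
Field: 140.59/20 → 7 → H, 45.14/10 → 4 → E; chars HE.
Square: 0.59/2 → 0, 5.14/1 → 5; chars 05.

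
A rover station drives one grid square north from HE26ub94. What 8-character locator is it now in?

HE26ub95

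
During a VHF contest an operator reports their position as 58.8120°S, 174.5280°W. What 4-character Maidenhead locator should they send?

AD21

Shift to the Maidenhead origin (180°W, 90°S): lon 5.47, lat 31.19.
Field (20°×10°, letters A–R): lon ⌊5.47/20⌋ = 0 → A; lat ⌊31.19/10⌋ = 3 → D.
Square (2°×1°, digits 0–9): lon ⌊5.47/2⌋ = 2; lat ⌊1.19/1⌋ = 1.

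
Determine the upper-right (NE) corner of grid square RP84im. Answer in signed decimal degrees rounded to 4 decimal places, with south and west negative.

Field R=17, P=15: +17·20° lon, +15·10° lat → SW at lon 160°, lat 60°.
Square 8, 4: +8·2° lon, +4·1° lat → SW at lon 176°, lat 64°.
Subsquare i=8, m=12: +8·0.0833333° lon, +12·0.0416667° lat → SW at lon 176.667°, lat 64.5°.
Cell spans 0.0833333° lon × 0.0416667° lat. NE corner is SW corner plus one full cell.
latitude 64.5417, longitude 176.7500.

64.5417, 176.7500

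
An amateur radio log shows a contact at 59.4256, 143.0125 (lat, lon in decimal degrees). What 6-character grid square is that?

Offset from 180°W / 90°S: lon 323.0125°, lat 149.4256°.
Field: lon ⌊323.0125/20⌋ = 16 → Q; lat ⌊149.4256/10⌋ = 14 → O.
Square: lon ⌊3.0125/2⌋ = 1; lat ⌊9.4256/1⌋ = 9.
Subsquare: lon ⌊1.0125/0.0833333⌋ = 12 → m; lat ⌊0.4256/0.0416667⌋ = 10 → k.

QO19mk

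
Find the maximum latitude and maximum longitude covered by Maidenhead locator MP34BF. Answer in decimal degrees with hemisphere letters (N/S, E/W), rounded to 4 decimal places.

Field M=12, P=15: +12·20° lon, +15·10° lat → SW at lon 60°, lat 60°.
Square 3, 4: +3·2° lon, +4·1° lat → SW at lon 66°, lat 64°.
Subsquare b=1, f=5: +1·0.0833333° lon, +5·0.0416667° lat → SW at lon 66.0833°, lat 64.2083°.
Cell spans 0.0833333° lon × 0.0416667° lat. NE corner is SW corner plus one full cell.
latitude 64.2500° N, longitude 66.1667° E.

64.2500° N, 66.1667° E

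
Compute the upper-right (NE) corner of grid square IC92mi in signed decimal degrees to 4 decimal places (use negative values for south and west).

-67.6250, -0.9167

Field I=8, C=2: +8·20° lon, +2·10° lat → SW at lon -20°, lat -70°.
Square 9, 2: +9·2° lon, +2·1° lat → SW at lon -2°, lat -68°.
Subsquare m=12, i=8: +12·0.0833333° lon, +8·0.0416667° lat → SW at lon -1°, lat -67.6667°.
Cell spans 0.0833333° lon × 0.0416667° lat. NE corner is SW corner plus one full cell.
latitude -67.6250, longitude -0.9167.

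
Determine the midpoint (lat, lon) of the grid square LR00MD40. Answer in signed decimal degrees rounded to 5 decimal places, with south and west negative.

80.12708, 41.03750

Field L=11, R=17: +11·20° lon, +17·10° lat → SW at lon 40°, lat 80°.
Square 0, 0: +0·2° lon, +0·1° lat → SW at lon 40°, lat 80°.
Subsquare m=12, d=3: +12·0.0833333° lon, +3·0.0416667° lat → SW at lon 41°, lat 80.125°.
Extended square 4, 0: +4·0.00833333° lon, +0·0.00416667° lat → SW at lon 41.0333°, lat 80.125°.
Cell spans 0.00833333° lon × 0.00416667° lat. Centre is SW corner plus half of each.
latitude 80.12708, longitude 41.03750.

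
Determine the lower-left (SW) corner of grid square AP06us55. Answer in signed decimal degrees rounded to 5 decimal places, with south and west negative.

66.77083, -178.29167

Field A=0, P=15: +0·20° lon, +15·10° lat → SW at lon -180°, lat 60°.
Square 0, 6: +0·2° lon, +6·1° lat → SW at lon -180°, lat 66°.
Subsquare u=20, s=18: +20·0.0833333° lon, +18·0.0416667° lat → SW at lon -178.333°, lat 66.75°.
Extended square 5, 5: +5·0.00833333° lon, +5·0.00416667° lat → SW at lon -178.292°, lat 66.7708°.
latitude 66.77083, longitude -178.29167.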